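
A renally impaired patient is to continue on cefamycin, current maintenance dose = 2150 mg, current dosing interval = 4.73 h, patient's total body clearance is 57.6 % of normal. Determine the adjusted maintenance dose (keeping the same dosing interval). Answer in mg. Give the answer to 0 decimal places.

To keep the same average steady-state level, dosing rate must scale with clearance.
CL ratio = 57.6 / 100 = 0.5760
New dose (same interval) = 2150 × 0.5760 = 1238 mg

1238 mg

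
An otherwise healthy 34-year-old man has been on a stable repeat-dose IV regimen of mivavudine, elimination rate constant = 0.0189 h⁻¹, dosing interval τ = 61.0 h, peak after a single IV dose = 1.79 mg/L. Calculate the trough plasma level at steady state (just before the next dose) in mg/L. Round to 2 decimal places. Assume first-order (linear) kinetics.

e^(−kτ) = e^(−0.01890 × 61.0) = 0.3157
Accumulation ratio R = 1 / (1 − e^(−kτ)) = 1 / (1 − 0.3157) = 1.461
Steady-state trough = C₀ × R × e^(−kτ) = 1.79 × 1.461 × 0.3157 = 0.8256 mg/L

0.83 mg/L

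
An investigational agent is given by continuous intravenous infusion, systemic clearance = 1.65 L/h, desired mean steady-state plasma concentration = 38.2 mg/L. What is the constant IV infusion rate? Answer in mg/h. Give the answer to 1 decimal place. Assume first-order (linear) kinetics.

63.0 mg/h

At steady state, infusion rate R₀ = Css × CL = 38.2 × 1.650 = 63.03 mg/h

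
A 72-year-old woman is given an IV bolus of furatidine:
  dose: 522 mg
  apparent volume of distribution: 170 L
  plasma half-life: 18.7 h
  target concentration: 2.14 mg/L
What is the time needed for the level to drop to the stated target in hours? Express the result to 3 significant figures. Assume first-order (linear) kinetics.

9.74 h

C₀ = Dose / Vd = 522.0 / 170 = 3.071 mg/L
k = ln2 / t½ = 0.693147 / 18.7 = 0.03707 h⁻¹
t = ln(C₀ / C) / k = ln(3.071 / 2.14) / 0.03707
  = ln(1.435) / 0.03707 = 0.3612 / 0.03707 = 9.744 h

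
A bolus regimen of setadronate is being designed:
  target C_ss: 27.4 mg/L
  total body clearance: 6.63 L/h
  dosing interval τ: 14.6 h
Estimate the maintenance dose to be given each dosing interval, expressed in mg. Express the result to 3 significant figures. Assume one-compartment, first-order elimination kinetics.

2650 mg

At steady state, Dose/τ = Css × CL.
Dose = Css × CL × τ = 27.4 × 6.630 × 14.6 = 2652 mg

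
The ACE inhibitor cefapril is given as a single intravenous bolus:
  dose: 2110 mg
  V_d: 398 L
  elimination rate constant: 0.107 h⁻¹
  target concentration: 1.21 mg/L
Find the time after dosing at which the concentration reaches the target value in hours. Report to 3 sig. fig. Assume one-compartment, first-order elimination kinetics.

C₀ = Dose / Vd = 2110 / 398 = 5.302 mg/L
t = ln(C₀ / C) / k = ln(5.302 / 1.21) / 0.1070
  = ln(4.382) / 0.1070 = 1.478 / 0.1070 = 13.81 h

13.8 h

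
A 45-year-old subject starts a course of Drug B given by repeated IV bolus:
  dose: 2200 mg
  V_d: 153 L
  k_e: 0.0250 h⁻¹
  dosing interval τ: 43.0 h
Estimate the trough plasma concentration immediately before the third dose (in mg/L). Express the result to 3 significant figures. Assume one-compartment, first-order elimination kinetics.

6.58 mg/L

C₀ per dose = Dose / Vd = 2200 / 153 = 14.38 mg/L
Fraction remaining after one interval: r = e^(−kτ) = e^(−0.02500 × 43.0) = 0.3413
Before dose 3, 2 doses have been given (aged 1τ, 2τ).
C_trough = C₀ × (r + r²) = 14.38 × (0.3413 + 0.1165) = 6.583 mg/L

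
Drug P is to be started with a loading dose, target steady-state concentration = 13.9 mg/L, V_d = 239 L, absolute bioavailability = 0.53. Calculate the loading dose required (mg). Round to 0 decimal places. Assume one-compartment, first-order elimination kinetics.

6268 mg

LD = Css × Vd / F = 13.9 × 239 / 0.53 = 6268 mg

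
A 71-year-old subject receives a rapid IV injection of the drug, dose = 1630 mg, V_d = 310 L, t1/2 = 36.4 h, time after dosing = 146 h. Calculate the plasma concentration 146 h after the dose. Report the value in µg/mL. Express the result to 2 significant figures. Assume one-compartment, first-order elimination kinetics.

0.33 µg/mL

C₀ = Dose / Vd = 1630 / 310 = 5.258 mg/L
k = ln2 / t½ = 0.693147 / 36.4 = 0.01904 h⁻¹
C = C₀ · e^(−k·t) = 5.258 × e^(−0.01904 × 146)
  = 5.258 × 0.06205 = 0.3263 mg/L
(0.3263 mg/L = 0.3263 µg/mL)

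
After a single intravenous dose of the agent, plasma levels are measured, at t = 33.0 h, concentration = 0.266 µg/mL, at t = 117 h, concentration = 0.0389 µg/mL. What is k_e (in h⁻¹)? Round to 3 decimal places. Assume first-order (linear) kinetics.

0.023 h⁻¹

k = ln(C₁/C₂) / (t₂ − t₁) = ln(0.266/0.0389) / (117 − 33.0)
  = 1.923 / 84.00 = 0.02289 h⁻¹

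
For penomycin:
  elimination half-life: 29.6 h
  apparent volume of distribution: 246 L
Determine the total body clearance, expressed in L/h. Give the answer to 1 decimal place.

k = ln2 / t½ = 0.693147 / 29.6 = 0.02342 h⁻¹
CL = k × Vd = 0.02342 × 246 = 5.761 L/h

5.8 L/h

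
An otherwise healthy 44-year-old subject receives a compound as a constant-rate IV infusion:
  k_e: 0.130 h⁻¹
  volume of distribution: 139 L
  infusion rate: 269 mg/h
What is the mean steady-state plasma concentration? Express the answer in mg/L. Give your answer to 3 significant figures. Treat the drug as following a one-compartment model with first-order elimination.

CL = k × Vd = 0.1300 × 139 = 18.07 L/h
At steady state Css = R₀ / CL = 269 / 18.07 = 14.89 mg/L

14.9 mg/L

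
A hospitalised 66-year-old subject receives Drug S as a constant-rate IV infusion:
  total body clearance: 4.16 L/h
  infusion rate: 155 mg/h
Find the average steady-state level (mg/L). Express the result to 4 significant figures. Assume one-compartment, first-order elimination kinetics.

At steady state Css = R₀ / CL = 155 / 4.160 = 37.26 mg/L

37.26 mg/L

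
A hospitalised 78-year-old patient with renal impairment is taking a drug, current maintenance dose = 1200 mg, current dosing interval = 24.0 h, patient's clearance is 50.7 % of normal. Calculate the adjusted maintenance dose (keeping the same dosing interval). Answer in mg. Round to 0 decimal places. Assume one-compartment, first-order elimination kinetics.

To keep the same average steady-state level, dosing rate must scale with clearance.
CL ratio = 50.7 / 100 = 0.5070
New dose (same interval) = 1200 × 0.5070 = 608.4 mg

608 mg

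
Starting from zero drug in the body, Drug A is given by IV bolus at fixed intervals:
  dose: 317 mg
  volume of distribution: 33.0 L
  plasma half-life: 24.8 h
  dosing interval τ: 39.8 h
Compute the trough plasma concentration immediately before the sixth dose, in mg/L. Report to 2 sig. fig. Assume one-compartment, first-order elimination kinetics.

C₀ per dose = Dose / Vd = 317 / 33.0 = 9.606 mg/L
k = ln2 / t½ = 0.693147 / 24.8 = 0.02795 h⁻¹
Fraction remaining after one interval: r = e^(−kτ) = e^(−0.02795 × 39.8) = 0.3288
Before dose 6, 5 doses have been given (aged 1τ, 2τ, 3τ, 4τ, 5τ).
C_trough = C₀ × (r + r² + … + r^5) = C₀ × r(1−r^5)/(1−r)
        = 9.606 × 0.3288 × (1 − 0.003843) / (1 − 0.3288) = 4.688 mg/L

4.7 mg/L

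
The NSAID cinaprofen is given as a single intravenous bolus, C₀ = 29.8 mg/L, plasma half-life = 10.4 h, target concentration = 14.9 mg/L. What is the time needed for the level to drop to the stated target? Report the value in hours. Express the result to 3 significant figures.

k = ln2 / t½ = 0.693147 / 10.4 = 0.06665 h⁻¹
t = ln(C₀ / C) / k = ln(29.80 / 14.9) / 0.06665
  = ln(2.000) / 0.06665 = 0.6931 / 0.06665 = 10.40 h

10.4 h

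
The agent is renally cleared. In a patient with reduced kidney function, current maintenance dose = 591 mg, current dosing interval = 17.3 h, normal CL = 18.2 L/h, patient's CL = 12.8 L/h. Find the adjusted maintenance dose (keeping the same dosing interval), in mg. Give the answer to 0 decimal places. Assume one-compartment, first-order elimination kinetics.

416 mg

To keep the same average steady-state level, dosing rate must scale with clearance.
CL ratio = 12.8 / 18.2 = 0.7033
New dose (same interval) = 591 × 0.7033 = 415.7 mg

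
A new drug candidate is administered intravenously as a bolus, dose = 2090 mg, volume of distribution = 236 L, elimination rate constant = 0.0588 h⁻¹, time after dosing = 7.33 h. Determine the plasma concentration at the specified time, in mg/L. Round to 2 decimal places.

C₀ = Dose / Vd = 2090 / 236 = 8.856 mg/L
C = C₀ · e^(−k·t) = 8.856 × e^(−0.05880 × 7.33)
  = 8.856 × 0.6499 = 5.756 mg/L

5.76 mg/L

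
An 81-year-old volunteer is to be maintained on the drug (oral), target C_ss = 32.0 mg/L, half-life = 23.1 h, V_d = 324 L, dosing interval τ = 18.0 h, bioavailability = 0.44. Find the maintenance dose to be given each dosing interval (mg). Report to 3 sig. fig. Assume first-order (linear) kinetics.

k = ln2 / t½ = 0.693147 / 23.1 = 0.03001 h⁻¹
CL = k × Vd = 0.03001 × 324 = 9.723 L/h
At steady state, F × (Dose/τ) = Css × CL.
Dose = Css × CL × τ / F = 32.0 × 9.723 × 18.0 / 0.44 = 12730 mg

12700 mg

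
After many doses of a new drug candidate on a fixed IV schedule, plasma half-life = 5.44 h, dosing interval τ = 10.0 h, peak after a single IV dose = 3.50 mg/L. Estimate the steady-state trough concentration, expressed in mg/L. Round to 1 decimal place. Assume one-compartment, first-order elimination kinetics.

1.4 mg/L

k = ln2 / t½ = 0.693147 / 5.44 = 0.1274 h⁻¹
e^(−kτ) = e^(−0.1274 × 10.0) = 0.2797
Accumulation ratio R = 1 / (1 − e^(−kτ)) = 1 / (1 − 0.2797) = 1.388
Steady-state trough = C₀ × R × e^(−kτ) = 3.50 × 1.388 × 0.2797 = 1.359 mg/L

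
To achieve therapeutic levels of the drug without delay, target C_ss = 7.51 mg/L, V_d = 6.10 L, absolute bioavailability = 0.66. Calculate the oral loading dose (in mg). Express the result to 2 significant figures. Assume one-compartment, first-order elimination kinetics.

69 mg

LD = Css × Vd / F = 7.51 × 6.10 / 0.66 = 69.41 mg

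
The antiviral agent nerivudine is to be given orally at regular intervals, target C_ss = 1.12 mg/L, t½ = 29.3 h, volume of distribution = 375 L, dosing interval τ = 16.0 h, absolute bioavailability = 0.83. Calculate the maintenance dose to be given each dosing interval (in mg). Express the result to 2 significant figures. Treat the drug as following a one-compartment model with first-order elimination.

190 mg

k = ln2 / t½ = 0.693147 / 29.3 = 0.02366 h⁻¹
CL = k × Vd = 0.02366 × 375 = 8.873 L/h
At steady state, F × (Dose/τ) = Css × CL.
Dose = Css × CL × τ / F = 1.12 × 8.873 × 16.0 / 0.83 = 191.6 mg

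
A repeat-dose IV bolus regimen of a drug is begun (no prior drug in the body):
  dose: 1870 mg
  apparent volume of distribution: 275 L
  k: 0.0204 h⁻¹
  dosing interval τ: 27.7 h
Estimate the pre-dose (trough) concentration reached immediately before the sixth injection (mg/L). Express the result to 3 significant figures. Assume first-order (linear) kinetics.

C₀ per dose = Dose / Vd = 1870 / 275 = 6.800 mg/L
Fraction remaining after one interval: r = e^(−kτ) = e^(−0.02040 × 27.7) = 0.5683
Before dose 6, 5 doses have been given (aged 1τ, 2τ, 3τ, 4τ, 5τ).
C_trough = C₀ × (r + r² + … + r^5) = C₀ × r(1−r^5)/(1−r)
        = 6.800 × 0.5683 × (1 − 0.05928) / (1 − 0.5683) = 8.421 mg/L

8.42 mg/L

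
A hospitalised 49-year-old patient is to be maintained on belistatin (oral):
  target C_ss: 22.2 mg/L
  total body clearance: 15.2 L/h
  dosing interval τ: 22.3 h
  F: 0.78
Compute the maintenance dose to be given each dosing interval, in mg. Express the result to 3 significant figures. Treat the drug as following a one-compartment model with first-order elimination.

9650 mg

At steady state, F × (Dose/τ) = Css × CL.
Dose = Css × CL × τ / F = 22.2 × 15.20 × 22.3 / 0.78 = 9647 mg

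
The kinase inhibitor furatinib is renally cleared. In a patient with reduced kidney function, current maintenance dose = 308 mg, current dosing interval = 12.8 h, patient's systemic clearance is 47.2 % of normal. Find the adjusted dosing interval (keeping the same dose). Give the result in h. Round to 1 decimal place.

To keep the same average steady-state level, dosing rate must scale with clearance.
CL ratio = 47.2 / 100 = 0.4720
New interval (same dose) = 12.8 / 0.4720 = 27.12 h

27.1 h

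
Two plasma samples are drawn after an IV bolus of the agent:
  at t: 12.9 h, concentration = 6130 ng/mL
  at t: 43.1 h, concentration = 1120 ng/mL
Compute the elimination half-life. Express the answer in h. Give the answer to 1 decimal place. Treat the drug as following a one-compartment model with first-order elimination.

12.3 h

k = ln(C₁/C₂) / (t₂ − t₁) = ln(6130/1120) / (43.1 − 12.9)
  = 1.700 / 30.20 = 0.05629 h⁻¹
t½ = ln2 / k = 0.693147 / 0.05629 = 12.31 h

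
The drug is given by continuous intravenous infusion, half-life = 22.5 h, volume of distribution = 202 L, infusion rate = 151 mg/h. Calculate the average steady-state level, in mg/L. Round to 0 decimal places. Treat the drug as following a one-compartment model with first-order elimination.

k = ln2 / t½ = 0.693147 / 22.5 = 0.03081 h⁻¹
CL = k × Vd = 0.03081 × 202 = 6.224 L/h
At steady state Css = R₀ / CL = 151 / 6.224 = 24.26 mg/L

24 mg/L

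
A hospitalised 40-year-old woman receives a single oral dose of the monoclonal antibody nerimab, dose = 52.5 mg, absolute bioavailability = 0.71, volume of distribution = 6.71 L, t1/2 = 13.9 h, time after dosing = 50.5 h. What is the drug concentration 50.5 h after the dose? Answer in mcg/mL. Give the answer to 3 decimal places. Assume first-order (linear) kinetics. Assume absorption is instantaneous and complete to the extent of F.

0.448 mcg/mL

Amount reaching circulation = F × Dose = 0.71 × 52.50 = 37.28 mg
C₀ = F·Dose / Vd = 37.28 / 6.71 = 5.556 mg/L
k = ln2 / t½ = 0.693147 / 13.9 = 0.04987 h⁻¹
C = C₀ · e^(−k·t) = 5.556 × e^(−0.04987 × 50.5)
  = 5.556 × 0.08059 = 0.4478 mg/L
(0.4478 mg/L = 0.4478 mcg/mL)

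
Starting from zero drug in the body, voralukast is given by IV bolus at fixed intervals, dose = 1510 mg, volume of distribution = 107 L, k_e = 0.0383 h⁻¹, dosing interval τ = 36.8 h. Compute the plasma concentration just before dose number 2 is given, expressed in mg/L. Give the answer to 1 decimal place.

3.4 mg/L

C₀ per dose = Dose / Vd = 1510 / 107 = 14.11 mg/L
Fraction remaining after one interval: r = e^(−kτ) = e^(−0.03830 × 36.8) = 0.2443
Before dose 2, 1 dose has been given (aged 1τ).
C_trough = C₀ × r = 14.11 × 0.2443 = 3.447 mg/L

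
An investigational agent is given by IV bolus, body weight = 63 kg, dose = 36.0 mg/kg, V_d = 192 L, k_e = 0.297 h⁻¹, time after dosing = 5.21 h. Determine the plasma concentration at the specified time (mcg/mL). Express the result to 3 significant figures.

2.51 mcg/mL

Total dose = 36.0 × 63 = 2268 mg
C₀ = Dose / Vd = 2268 / 192 = 11.81 mg/L
C = C₀ · e^(−k·t) = 11.81 × e^(−0.2970 × 5.21)
  = 11.81 × 0.2128 = 2.513 mg/L
(2.513 mg/L = 2.513 mcg/mL)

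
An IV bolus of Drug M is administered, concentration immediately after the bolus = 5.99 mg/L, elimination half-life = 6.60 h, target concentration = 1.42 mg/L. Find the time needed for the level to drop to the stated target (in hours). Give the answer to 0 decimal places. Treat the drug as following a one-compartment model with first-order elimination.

14 h

k = ln2 / t½ = 0.693147 / 6.60 = 0.1050 h⁻¹
t = ln(C₀ / C) / k = ln(5.990 / 1.42) / 0.1050
  = ln(4.218) / 0.1050 = 1.439 / 0.1050 = 13.70 h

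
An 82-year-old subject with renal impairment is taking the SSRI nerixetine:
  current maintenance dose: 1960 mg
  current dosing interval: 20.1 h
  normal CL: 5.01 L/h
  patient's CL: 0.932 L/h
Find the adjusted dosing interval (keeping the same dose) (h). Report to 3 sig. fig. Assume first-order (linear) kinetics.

108 h

To keep the same average steady-state level, dosing rate must scale with clearance.
CL ratio = 0.932 / 5.01 = 0.1860
New interval (same dose) = 20.1 / 0.1860 = 108.1 h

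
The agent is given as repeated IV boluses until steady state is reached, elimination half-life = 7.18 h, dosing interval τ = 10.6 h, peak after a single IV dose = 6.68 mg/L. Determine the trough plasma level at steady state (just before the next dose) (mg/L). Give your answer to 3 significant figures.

3.75 mg/L

k = ln2 / t½ = 0.693147 / 7.18 = 0.09654 h⁻¹
e^(−kτ) = e^(−0.09654 × 10.6) = 0.3594
Accumulation ratio R = 1 / (1 − e^(−kτ)) = 1 / (1 − 0.3594) = 1.561
Steady-state trough = C₀ × R × e^(−kτ) = 6.68 × 1.561 × 0.3594 = 3.748 mg/L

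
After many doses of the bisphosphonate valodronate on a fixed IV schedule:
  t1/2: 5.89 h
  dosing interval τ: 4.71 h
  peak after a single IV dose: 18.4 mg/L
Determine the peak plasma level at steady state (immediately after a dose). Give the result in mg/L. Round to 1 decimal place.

43.2 mg/L

k = ln2 / t½ = 0.693147 / 5.89 = 0.1177 h⁻¹
e^(−kτ) = e^(−0.1177 × 4.71) = 0.5744
Accumulation ratio R = 1 / (1 − e^(−kτ)) = 1 / (1 − 0.5744) = 2.350
Steady-state peak = C₀ × R = 18.4 × 2.350 = 43.24 mg/L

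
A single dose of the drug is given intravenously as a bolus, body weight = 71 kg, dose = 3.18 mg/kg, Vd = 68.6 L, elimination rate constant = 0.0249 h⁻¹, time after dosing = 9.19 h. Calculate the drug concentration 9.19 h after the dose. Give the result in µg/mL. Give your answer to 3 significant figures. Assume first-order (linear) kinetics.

Total dose = 3.18 × 71 = 225.8 mg
C₀ = Dose / Vd = 225.8 / 68.6 = 3.292 mg/L
C = C₀ · e^(−k·t) = 3.292 × e^(−0.02490 × 9.19)
  = 3.292 × 0.7955 = 2.619 mg/L
(2.619 mg/L = 2.619 µg/mL)

2.62 µg/mL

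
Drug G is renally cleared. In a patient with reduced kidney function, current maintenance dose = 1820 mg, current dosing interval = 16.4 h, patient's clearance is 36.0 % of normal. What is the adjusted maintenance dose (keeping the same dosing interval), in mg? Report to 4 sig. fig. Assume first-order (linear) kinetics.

655.2 mg

To keep the same average steady-state level, dosing rate must scale with clearance.
CL ratio = 36.0 / 100 = 0.3600
New dose (same interval) = 1820 × 0.3600 = 655.2 mg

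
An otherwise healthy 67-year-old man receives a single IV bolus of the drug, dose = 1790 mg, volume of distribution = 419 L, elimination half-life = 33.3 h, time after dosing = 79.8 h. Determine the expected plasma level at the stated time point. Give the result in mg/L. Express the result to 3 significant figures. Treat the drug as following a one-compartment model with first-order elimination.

0.811 mg/L

C₀ = Dose / Vd = 1790 / 419 = 4.272 mg/L
k = ln2 / t½ = 0.693147 / 33.3 = 0.02082 h⁻¹
C = C₀ · e^(−k·t) = 4.272 × e^(−0.02082 × 79.8)
  = 4.272 × 0.1899 = 0.8113 mg/L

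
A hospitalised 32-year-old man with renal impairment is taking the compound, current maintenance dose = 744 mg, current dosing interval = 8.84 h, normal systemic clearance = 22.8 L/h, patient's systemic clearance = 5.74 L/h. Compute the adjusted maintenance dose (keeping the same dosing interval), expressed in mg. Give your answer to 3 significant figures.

187 mg

To keep the same average steady-state level, dosing rate must scale with clearance.
CL ratio = 5.74 / 22.8 = 0.2518
New dose (same interval) = 744 × 0.2518 = 187.3 mg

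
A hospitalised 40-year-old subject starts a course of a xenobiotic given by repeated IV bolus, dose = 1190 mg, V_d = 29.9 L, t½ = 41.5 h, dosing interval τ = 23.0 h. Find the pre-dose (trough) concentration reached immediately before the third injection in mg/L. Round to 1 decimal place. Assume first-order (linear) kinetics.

C₀ per dose = Dose / Vd = 1190 / 29.9 = 39.80 mg/L
k = ln2 / t½ = 0.693147 / 41.5 = 0.01670 h⁻¹
Fraction remaining after one interval: r = e^(−kτ) = e^(−0.01670 × 23.0) = 0.6811
Before dose 3, 2 doses have been given (aged 1τ, 2τ).
C_trough = C₀ × (r + r²) = 39.80 × (0.6811 + 0.4639) = 45.57 mg/L

45.6 mg/L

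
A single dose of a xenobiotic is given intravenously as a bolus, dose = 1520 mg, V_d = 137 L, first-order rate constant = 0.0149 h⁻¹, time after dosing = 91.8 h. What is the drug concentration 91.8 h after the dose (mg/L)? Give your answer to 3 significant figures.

C₀ = Dose / Vd = 1520 / 137 = 11.09 mg/L
C = C₀ · e^(−k·t) = 11.09 × e^(−0.01490 × 91.8)
  = 11.09 × 0.2547 = 2.825 mg/L

2.83 mg/L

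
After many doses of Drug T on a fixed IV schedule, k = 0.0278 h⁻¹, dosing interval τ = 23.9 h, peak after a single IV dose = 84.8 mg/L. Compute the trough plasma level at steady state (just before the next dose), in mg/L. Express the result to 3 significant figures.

e^(−kτ) = e^(−0.02780 × 23.9) = 0.5146
Accumulation ratio R = 1 / (1 − e^(−kτ)) = 1 / (1 − 0.5146) = 2.060
Steady-state trough = C₀ × R × e^(−kτ) = 84.8 × 2.060 × 0.5146 = 89.89 mg/L

89.9 mg/L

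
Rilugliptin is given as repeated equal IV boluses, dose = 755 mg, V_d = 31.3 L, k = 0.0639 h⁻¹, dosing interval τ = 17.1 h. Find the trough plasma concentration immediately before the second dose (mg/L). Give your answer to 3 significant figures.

C₀ per dose = Dose / Vd = 755 / 31.3 = 24.12 mg/L
Fraction remaining after one interval: r = e^(−kτ) = e^(−0.06390 × 17.1) = 0.3353
Before dose 2, 1 dose has been given (aged 1τ).
C_trough = C₀ × r = 24.12 × 0.3353 = 8.087 mg/L

8.09 mg/L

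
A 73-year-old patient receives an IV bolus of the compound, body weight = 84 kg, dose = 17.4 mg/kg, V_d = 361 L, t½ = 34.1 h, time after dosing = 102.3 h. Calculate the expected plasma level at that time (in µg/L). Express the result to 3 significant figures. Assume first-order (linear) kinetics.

506 µg/L

Total dose = 17.4 × 84 = 1462 mg
C₀ = Dose / Vd = 1462 / 361 = 4.050 mg/L
k = ln2 / t½ = 0.693147 / 34.1 = 0.02033 h⁻¹
t / t½ = 102.3 / 34.1 = 3 half-lives
C = C₀ × (1/2)^3 = 4.050 × 0.1250 = 0.5063 mg/L
Convert: 0.5063 mg/L × 1000 = 506.3 µg/L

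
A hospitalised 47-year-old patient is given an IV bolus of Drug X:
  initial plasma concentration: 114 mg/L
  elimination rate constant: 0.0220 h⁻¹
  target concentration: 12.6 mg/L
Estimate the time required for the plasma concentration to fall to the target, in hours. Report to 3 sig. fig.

100 h

t = ln(C₀ / C) / k = ln(114.0 / 12.6) / 0.02200
  = ln(9.048) / 0.02200 = 2.203 / 0.02200 = 100.1 h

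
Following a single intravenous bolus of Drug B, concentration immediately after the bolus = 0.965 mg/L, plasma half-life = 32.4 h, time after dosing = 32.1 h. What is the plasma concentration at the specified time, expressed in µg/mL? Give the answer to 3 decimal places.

k = ln2 / t½ = 0.693147 / 32.4 = 0.02139 h⁻¹
C = C₀ · e^(−k·t) = 0.9650 × e^(−0.02139 × 32.1)
  = 0.9650 × 0.5033 = 0.4857 mg/L
(0.4857 mg/L = 0.4857 µg/mL)

0.486 µg/mL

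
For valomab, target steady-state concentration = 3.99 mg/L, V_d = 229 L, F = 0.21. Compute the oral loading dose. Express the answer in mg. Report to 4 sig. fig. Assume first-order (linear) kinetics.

4351 mg

LD = Css × Vd / F = 3.99 × 229 / 0.21 = 4351 mg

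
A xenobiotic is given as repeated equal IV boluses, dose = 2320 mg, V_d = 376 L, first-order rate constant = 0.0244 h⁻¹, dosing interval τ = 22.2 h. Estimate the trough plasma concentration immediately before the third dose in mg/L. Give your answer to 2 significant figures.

C₀ per dose = Dose / Vd = 2320 / 376 = 6.170 mg/L
Fraction remaining after one interval: r = e^(−kτ) = e^(−0.02440 × 22.2) = 0.5818
Before dose 3, 2 doses have been given (aged 1τ, 2τ).
C_trough = C₀ × (r + r²) = 6.170 × (0.5818 + 0.3385) = 5.678 mg/L

5.7 mg/L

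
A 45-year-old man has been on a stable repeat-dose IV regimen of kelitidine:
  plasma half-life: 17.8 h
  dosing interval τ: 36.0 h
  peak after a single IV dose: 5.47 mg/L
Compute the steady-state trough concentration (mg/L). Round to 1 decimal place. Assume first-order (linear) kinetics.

k = ln2 / t½ = 0.693147 / 17.8 = 0.03894 h⁻¹
e^(−kτ) = e^(−0.03894 × 36.0) = 0.2461
Accumulation ratio R = 1 / (1 − e^(−kτ)) = 1 / (1 − 0.2461) = 1.326
Steady-state trough = C₀ × R × e^(−kτ) = 5.47 × 1.326 × 0.2461 = 1.785 mg/L

1.8 mg/L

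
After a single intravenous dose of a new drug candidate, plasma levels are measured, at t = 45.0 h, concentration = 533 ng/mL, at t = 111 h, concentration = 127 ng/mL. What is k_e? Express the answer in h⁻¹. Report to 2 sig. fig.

k = ln(C₁/C₂) / (t₂ − t₁) = ln(533/127) / (111 − 45.0)
  = 1.434 / 66.00 = 0.02173 h⁻¹

0.022 h⁻¹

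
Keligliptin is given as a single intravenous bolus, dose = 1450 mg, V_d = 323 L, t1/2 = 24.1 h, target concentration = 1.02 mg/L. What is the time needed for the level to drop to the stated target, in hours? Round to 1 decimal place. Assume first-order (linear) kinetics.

C₀ = Dose / Vd = 1450 / 323 = 4.489 mg/L
k = ln2 / t½ = 0.693147 / 24.1 = 0.02876 h⁻¹
t = ln(C₀ / C) / k = ln(4.489 / 1.02) / 0.02876
  = ln(4.401) / 0.02876 = 1.482 / 0.02876 = 51.53 h

51.5 h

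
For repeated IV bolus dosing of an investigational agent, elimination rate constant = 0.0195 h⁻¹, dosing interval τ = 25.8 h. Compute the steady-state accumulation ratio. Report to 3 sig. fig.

e^(−kτ) = e^(−0.01950 × 25.8) = 0.6047
Accumulation ratio R = 1 / (1 − e^(−kτ)) = 1 / (1 − 0.6047) = 2.530

2.53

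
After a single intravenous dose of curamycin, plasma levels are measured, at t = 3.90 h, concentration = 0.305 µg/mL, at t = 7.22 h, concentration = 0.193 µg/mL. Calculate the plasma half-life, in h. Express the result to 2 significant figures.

5.0 h

k = ln(C₁/C₂) / (t₂ − t₁) = ln(0.305/0.193) / (7.22 − 3.90)
  = 0.4576 / 3.320 = 0.1378 h⁻¹
t½ = ln2 / k = 0.693147 / 0.1378 = 5.030 h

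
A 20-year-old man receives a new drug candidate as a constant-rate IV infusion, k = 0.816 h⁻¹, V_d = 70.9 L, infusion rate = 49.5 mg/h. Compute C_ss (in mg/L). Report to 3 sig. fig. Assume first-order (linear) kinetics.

0.856 mg/L

CL = k × Vd = 0.8160 × 70.9 = 57.85 L/h
At steady state Css = R₀ / CL = 49.5 / 57.85 = 0.8557 mg/L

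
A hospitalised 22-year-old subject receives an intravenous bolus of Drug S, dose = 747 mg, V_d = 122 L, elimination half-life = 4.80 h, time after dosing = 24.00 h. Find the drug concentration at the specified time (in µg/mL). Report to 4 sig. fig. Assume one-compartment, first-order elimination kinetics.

C₀ = Dose / Vd = 747.0 / 122 = 6.123 mg/L
k = ln2 / t½ = 0.693147 / 4.80 = 0.1444 h⁻¹
t / t½ = 24.00 / 4.80 = 5 half-lives
C = C₀ × (1/2)^5 = 6.123 × 0.03125 = 0.1913 mg/L
(0.1913 mg/L = 0.1913 µg/mL)

0.1913 µg/mL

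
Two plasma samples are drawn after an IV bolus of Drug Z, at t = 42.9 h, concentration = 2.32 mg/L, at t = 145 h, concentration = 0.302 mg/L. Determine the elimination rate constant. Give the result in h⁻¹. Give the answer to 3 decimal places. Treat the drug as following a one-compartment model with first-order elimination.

0.020 h⁻¹

k = ln(C₁/C₂) / (t₂ − t₁) = ln(2.32/0.302) / (145 − 42.9)
  = 2.039 / 102.1 = 0.01997 h⁻¹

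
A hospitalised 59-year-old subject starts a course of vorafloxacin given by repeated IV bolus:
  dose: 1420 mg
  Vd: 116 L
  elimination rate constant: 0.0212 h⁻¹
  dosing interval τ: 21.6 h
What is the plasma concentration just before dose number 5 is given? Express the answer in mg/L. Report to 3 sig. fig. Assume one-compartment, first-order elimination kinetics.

C₀ per dose = Dose / Vd = 1420 / 116 = 12.24 mg/L
Fraction remaining after one interval: r = e^(−kτ) = e^(−0.02120 × 21.6) = 0.6326
Before dose 5, 4 doses have been given (aged 1τ, 2τ, 3τ, 4τ).
C_trough = C₀ × (r + r² + … + r^4) = C₀ × r(1−r^4)/(1−r)
        = 12.24 × 0.6326 × (1 − 0.1601) / (1 − 0.6326) = 17.70 mg/L

17.7 mg/L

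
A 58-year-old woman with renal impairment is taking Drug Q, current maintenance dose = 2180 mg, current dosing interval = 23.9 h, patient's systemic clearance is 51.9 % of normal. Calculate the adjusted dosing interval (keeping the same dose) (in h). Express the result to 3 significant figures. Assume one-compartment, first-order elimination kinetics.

46.1 h

To keep the same average steady-state level, dosing rate must scale with clearance.
CL ratio = 51.9 / 100 = 0.5190
New interval (same dose) = 23.9 / 0.5190 = 46.05 h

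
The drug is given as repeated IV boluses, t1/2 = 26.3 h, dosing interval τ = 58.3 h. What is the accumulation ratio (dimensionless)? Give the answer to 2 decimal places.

k = ln2 / t½ = 0.693147 / 26.3 = 0.02636 h⁻¹
e^(−kτ) = e^(−0.02636 × 58.3) = 0.2151
Accumulation ratio R = 1 / (1 − e^(−kτ)) = 1 / (1 − 0.2151) = 1.274

1.27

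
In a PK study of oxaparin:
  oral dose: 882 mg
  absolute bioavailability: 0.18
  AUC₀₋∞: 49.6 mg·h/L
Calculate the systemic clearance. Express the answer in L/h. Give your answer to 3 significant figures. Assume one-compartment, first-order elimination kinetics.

3.20 L/h

CL = F·Dose / AUC = 0.18 × 882 / 49.6 = 3.201 L/h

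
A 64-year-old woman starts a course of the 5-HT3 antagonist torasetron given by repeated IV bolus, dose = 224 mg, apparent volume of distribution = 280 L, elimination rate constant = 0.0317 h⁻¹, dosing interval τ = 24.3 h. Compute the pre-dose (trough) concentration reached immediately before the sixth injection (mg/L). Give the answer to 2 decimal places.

C₀ per dose = Dose / Vd = 224 / 280 = 0.8000 mg/L
Fraction remaining after one interval: r = e^(−kτ) = e^(−0.03170 × 24.3) = 0.4629
Before dose 6, 5 doses have been given (aged 1τ, 2τ, 3τ, 4τ, 5τ).
C_trough = C₀ × (r + r² + … + r^5) = C₀ × r(1−r^5)/(1−r)
        = 0.8000 × 0.4629 × (1 − 0.02125) / (1 − 0.4629) = 0.6748 mg/L

0.67 mg/L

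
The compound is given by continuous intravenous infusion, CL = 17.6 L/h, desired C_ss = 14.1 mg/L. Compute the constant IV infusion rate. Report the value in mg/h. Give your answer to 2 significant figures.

250 mg/h

At steady state, infusion rate R₀ = Css × CL = 14.1 × 17.60 = 248.2 mg/h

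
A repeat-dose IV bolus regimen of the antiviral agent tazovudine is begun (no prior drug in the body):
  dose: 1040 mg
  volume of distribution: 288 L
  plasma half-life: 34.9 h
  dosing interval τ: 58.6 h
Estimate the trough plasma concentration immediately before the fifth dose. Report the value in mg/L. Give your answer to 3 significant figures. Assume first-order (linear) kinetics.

1.62 mg/L

C₀ per dose = Dose / Vd = 1040 / 288 = 3.611 mg/L
k = ln2 / t½ = 0.693147 / 34.9 = 0.01986 h⁻¹
Fraction remaining after one interval: r = e^(−kτ) = e^(−0.01986 × 58.6) = 0.3123
Before dose 5, 4 doses have been given (aged 1τ, 2τ, 3τ, 4τ).
C_trough = C₀ × (r + r² + … + r^4) = C₀ × r(1−r^4)/(1−r)
        = 3.611 × 0.3123 × (1 − 0.009512) / (1 − 0.3123) = 1.624 mg/L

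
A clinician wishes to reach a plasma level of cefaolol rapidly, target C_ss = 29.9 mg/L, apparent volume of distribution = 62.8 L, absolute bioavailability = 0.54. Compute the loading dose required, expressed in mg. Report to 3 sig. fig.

LD = Css × Vd / F = 29.9 × 62.8 / 0.54 = 3477 mg

3480 mg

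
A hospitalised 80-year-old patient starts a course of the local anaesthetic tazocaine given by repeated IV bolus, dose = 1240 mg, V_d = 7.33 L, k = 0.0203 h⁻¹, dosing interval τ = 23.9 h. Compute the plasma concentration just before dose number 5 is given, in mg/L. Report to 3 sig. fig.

232 mg/L

C₀ per dose = Dose / Vd = 1240 / 7.33 = 169.2 mg/L
Fraction remaining after one interval: r = e^(−kτ) = e^(−0.02030 × 23.9) = 0.6156
Before dose 5, 4 doses have been given (aged 1τ, 2τ, 3τ, 4τ).
C_trough = C₀ × (r + r² + … + r^4) = C₀ × r(1−r^4)/(1−r)
        = 169.2 × 0.6156 × (1 − 0.1436) / (1 − 0.6156) = 232.1 mg/L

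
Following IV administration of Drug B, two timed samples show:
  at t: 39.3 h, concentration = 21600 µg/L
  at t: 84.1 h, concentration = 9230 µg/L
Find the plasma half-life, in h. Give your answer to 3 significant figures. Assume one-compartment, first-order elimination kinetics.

k = ln(C₁/C₂) / (t₂ − t₁) = ln(21600/9230) / (84.1 − 39.3)
  = 0.8502 / 44.80 = 0.01898 h⁻¹
t½ = ln2 / k = 0.693147 / 0.01898 = 36.52 h

36.5 h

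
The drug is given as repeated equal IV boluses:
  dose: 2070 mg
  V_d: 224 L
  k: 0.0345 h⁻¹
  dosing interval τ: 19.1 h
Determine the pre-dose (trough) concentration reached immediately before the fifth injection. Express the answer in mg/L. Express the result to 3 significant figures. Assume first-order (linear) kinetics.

C₀ per dose = Dose / Vd = 2070 / 224 = 9.241 mg/L
Fraction remaining after one interval: r = e^(−kτ) = e^(−0.03450 × 19.1) = 0.5174
Before dose 5, 4 doses have been given (aged 1τ, 2τ, 3τ, 4τ).
C_trough = C₀ × (r + r² + … + r^4) = C₀ × r(1−r^4)/(1−r)
        = 9.241 × 0.5174 × (1 − 0.07166) / (1 − 0.5174) = 9.197 mg/L

9.20 mg/L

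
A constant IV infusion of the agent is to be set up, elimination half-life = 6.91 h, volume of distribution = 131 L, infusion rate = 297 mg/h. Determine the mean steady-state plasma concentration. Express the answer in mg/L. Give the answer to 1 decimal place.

22.6 mg/L

k = ln2 / t½ = 0.693147 / 6.91 = 0.1003 h⁻¹
CL = k × Vd = 0.1003 × 131 = 13.14 L/h
At steady state Css = R₀ / CL = 297 / 13.14 = 22.60 mg/L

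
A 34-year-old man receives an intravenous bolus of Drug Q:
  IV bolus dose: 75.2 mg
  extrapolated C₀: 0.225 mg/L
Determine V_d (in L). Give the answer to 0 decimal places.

334 L

Vd = Dose / C₀ = 75.20 / 0.225 = 334.2 L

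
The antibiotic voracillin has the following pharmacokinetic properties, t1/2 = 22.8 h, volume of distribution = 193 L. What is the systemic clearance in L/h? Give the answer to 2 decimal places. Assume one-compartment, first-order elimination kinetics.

k = ln2 / t½ = 0.693147 / 22.8 = 0.03040 h⁻¹
CL = k × Vd = 0.03040 × 193 = 5.867 L/h

5.87 L/h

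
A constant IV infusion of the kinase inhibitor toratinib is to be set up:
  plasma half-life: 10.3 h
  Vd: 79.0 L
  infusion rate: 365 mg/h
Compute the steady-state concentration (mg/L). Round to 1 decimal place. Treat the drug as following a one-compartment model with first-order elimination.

k = ln2 / t½ = 0.693147 / 10.3 = 0.06730 h⁻¹
CL = k × Vd = 0.06730 × 79.0 = 5.317 L/h
At steady state Css = R₀ / CL = 365 / 5.317 = 68.65 mg/L

68.7 mg/L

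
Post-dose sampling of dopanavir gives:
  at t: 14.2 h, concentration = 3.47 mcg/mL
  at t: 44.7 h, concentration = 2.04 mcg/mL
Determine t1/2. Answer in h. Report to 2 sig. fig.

40 h

k = ln(C₁/C₂) / (t₂ − t₁) = ln(3.47/2.04) / (44.7 − 14.2)
  = 0.5312 / 30.50 = 0.01742 h⁻¹
t½ = ln2 / k = 0.693147 / 0.01742 = 39.79 h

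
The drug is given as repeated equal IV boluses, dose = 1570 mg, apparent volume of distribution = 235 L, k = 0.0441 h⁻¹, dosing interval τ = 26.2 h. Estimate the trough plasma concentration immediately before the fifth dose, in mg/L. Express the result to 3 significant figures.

3.04 mg/L

C₀ per dose = Dose / Vd = 1570 / 235 = 6.681 mg/L
Fraction remaining after one interval: r = e^(−kτ) = e^(−0.04410 × 26.2) = 0.3149
Before dose 5, 4 doses have been given (aged 1τ, 2τ, 3τ, 4τ).
C_trough = C₀ × (r + r² + … + r^4) = C₀ × r(1−r^4)/(1−r)
        = 6.681 × 0.3149 × (1 − 0.009833) / (1 − 0.3149) = 3.041 mg/L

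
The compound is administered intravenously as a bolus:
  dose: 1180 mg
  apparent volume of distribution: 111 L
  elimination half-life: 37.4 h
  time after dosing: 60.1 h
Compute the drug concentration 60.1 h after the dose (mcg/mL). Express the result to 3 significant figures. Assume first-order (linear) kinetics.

C₀ = Dose / Vd = 1180 / 111 = 10.63 mg/L
k = ln2 / t½ = 0.693147 / 37.4 = 0.01853 h⁻¹
C = C₀ · e^(−k·t) = 10.63 × e^(−0.01853 × 60.1)
  = 10.63 × 0.3284 = 3.491 mg/L
(3.491 mg/L = 3.491 mcg/mL)

3.49 mcg/mL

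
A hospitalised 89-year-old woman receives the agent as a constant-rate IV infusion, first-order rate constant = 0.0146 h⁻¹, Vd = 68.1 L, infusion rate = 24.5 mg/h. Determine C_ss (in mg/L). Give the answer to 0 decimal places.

CL = k × Vd = 0.01460 × 68.1 = 0.9943 L/h
At steady state Css = R₀ / CL = 24.5 / 0.9943 = 24.64 mg/L

25 mg/L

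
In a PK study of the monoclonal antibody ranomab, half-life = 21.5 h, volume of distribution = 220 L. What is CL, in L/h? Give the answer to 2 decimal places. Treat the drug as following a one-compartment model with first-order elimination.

7.09 L/h

k = ln2 / t½ = 0.693147 / 21.5 = 0.03224 h⁻¹
CL = k × Vd = 0.03224 × 220 = 7.093 L/h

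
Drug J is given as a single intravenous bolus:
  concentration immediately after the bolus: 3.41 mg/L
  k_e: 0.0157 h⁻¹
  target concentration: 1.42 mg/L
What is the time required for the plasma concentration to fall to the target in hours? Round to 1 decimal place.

t = ln(C₀ / C) / k = ln(3.410 / 1.42) / 0.01570
  = ln(2.401) / 0.01570 = 0.8759 / 0.01570 = 55.79 h

55.8 h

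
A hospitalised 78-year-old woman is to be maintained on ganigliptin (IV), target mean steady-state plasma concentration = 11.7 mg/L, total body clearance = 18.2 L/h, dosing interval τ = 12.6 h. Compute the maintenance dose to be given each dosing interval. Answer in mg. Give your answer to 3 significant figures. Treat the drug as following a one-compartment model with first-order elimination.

2680 mg

At steady state, Dose/τ = Css × CL.
Dose = Css × CL × τ = 11.7 × 18.20 × 12.6 = 2683 mg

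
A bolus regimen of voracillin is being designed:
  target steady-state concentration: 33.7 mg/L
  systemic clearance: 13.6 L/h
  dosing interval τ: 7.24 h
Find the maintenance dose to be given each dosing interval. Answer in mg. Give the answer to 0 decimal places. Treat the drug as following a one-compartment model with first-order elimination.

3318 mg

At steady state, Dose/τ = Css × CL.
Dose = Css × CL × τ = 33.7 × 13.60 × 7.24 = 3318 mg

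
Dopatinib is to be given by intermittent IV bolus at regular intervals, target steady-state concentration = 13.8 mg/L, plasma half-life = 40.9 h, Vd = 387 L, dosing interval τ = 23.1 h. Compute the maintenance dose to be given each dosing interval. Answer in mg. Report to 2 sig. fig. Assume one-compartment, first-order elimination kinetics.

k = ln2 / t½ = 0.693147 / 40.9 = 0.01695 h⁻¹
CL = k × Vd = 0.01695 × 387 = 6.560 L/h
At steady state, Dose/τ = Css × CL.
Dose = Css × CL × τ = 13.8 × 6.560 × 23.1 = 2091 mg

2100 mg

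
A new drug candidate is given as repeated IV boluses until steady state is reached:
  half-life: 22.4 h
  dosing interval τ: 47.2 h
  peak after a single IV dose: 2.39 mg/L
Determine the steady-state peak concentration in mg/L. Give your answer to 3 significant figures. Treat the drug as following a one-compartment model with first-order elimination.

3.11 mg/L

k = ln2 / t½ = 0.693147 / 22.4 = 0.03094 h⁻¹
e^(−kτ) = e^(−0.03094 × 47.2) = 0.2322
Accumulation ratio R = 1 / (1 − e^(−kτ)) = 1 / (1 − 0.2322) = 1.302
Steady-state peak = C₀ × R = 2.39 × 1.302 = 3.112 mg/L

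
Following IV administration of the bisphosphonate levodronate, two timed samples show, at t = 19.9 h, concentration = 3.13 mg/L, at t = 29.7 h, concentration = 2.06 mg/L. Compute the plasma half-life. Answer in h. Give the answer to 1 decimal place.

16.2 h

k = ln(C₁/C₂) / (t₂ − t₁) = ln(3.13/2.06) / (29.7 − 19.9)
  = 0.4183 / 9.800 = 0.04268 h⁻¹
t½ = ln2 / k = 0.693147 / 0.04268 = 16.24 h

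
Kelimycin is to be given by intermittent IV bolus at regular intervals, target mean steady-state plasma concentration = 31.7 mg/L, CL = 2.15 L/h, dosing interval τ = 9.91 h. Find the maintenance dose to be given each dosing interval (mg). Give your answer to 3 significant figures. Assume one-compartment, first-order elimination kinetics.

At steady state, Dose/τ = Css × CL.
Dose = Css × CL × τ = 31.7 × 2.150 × 9.91 = 675.4 mg

675 mg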